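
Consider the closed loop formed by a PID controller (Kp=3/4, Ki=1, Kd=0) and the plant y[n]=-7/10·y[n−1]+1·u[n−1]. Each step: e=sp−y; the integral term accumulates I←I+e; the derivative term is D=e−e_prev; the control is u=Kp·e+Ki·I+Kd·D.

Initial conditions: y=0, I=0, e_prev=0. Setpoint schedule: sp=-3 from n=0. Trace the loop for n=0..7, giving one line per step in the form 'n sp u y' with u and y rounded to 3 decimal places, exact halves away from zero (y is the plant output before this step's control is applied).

0 -3 -5.250 0.000
1 -3 0.938 -5.250
2 -3 -14.072 4.613
3 -3 16.664 -17.301
4 -3 -49.666 28.774
5 -3 91.079 -69.808
6 -3 -209.180 139.944
7 -3 430.275 -307.141

(exact arithmetic carried between steps; '≈' marks a value shown rounded to 6 d.p. or computed from one; I and e_prev carry over from the previous line; the table rounds u and y to 3 d.p., halves away from zero)
n=0: y=0, sp=-3, e=sp−y=-3; I=-3, D=e−e_prev=-3; u=3/4·(-3)+1·(-3)+0·(-3)=-5.25; next y=-7/10·0+1·(-5.25)=-5.25
n=1: y=-5.25, sp=-3, e=sp−y=2.25; I=-0.75, D=e−e_prev=5.25; u=3/4·2.25+1·(-0.75)+0·5.25=0.9375; next y=-7/10·(-5.25)+1·0.9375=4.6125
n=2: y=4.6125, sp=-3, e=sp−y=-7.6125; I=-8.3625, D=e−e_prev=-9.8625; u=3/4·(-7.6125)+1·(-8.3625)+0·(-9.8625)=-14.071875; next y=-7/10·4.6125+1·(-14.071875)=-17.300625
n=3: y=-17.300625, sp=-3, e=sp−y=14.300625; I=5.938125, D=e−e_prev=21.913125; u=3/4·14.300625+1·5.938125+0·21.913125≈16.663594; next y=-7/10·(-17.300625)+1·16.663594≈28.774031
n=4: y≈28.774031, sp=-3, e=sp−y≈-31.774031; I≈-25.835906, D=e−e_prev≈-46.074656; u=3/4·(-31.774031)+1·(-25.835906)+0·(-46.074656)≈-49.666430; next y=-7/10·28.774031+1·(-49.666430)≈-69.808252
n=5: y≈-69.808252, sp=-3, e=sp−y≈66.808252; I≈40.972345, D=e−e_prev≈98.582283; u=3/4·66.808252+1·40.972345+0·98.582283≈91.078534; next y=-7/10·(-69.808252)+1·91.078534≈139.944310
n=6: y≈139.944310, sp=-3, e=sp−y≈-142.944310; I≈-101.971965, D=e−e_prev≈-209.752562; u=3/4·(-142.944310)+1·(-101.971965)+0·(-209.752562)≈-209.180197; next y=-7/10·139.944310+1·(-209.180197)≈-307.141214
n=7: y≈-307.141214, sp=-3, e=sp−y≈304.141214; I≈202.169250, D=e−e_prev≈447.085524; u=3/4·304.141214+1·202.169250+0·447.085524≈430.275160; next y=-7/10·(-307.141214)+1·430.275160≈645.274010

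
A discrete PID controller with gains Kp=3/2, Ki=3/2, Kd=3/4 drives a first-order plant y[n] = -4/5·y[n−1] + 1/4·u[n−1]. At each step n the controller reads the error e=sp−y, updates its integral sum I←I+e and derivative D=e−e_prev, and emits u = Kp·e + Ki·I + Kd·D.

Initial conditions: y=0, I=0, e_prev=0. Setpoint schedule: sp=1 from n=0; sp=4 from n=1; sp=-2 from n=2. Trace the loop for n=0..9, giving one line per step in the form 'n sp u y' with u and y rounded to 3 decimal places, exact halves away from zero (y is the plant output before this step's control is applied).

(exact arithmetic carried between steps; '≈' marks a value shown rounded to 6 d.p. or computed from one; I and e_prev carry over from the previous line; the table rounds u and y to 3 d.p., halves away from zero)
n=0: y=0, sp=1, e=sp−y=1; I=1, D=e−e_prev=1; u=3/2·1+3/2·1+3/4·1=3.75; next y=-4/5·0+1/4·3.75=0.9375
n=1: y=0.9375, sp=4, e=sp−y=3.0625; I=4.0625, D=e−e_prev=2.0625; u=3/2·3.0625+3/2·4.0625+3/4·2.0625=12.234375; next y=-4/5·0.9375+1/4·12.234375≈2.308594
n=2: y≈2.308594, sp=-2, e=sp−y≈-4.308594; I≈-0.246094, D=e−e_prev≈-7.371094; u=3/2·(-4.308594)+3/2·(-0.246094)+3/4·(-7.371094)≈-12.360352; next y=-4/5·2.308594+1/4·(-12.360352)≈-4.936963
n=3: y≈-4.936963, sp=-2, e=sp−y≈2.936963; I≈2.690869, D=e−e_prev≈7.245557; u=3/2·2.936963+3/2·2.690869+3/4·7.245557≈13.875916; next y=-4/5·(-4.936963)+1/4·13.875916≈7.418549
n=4: y≈7.418549, sp=-2, e=sp−y≈-9.418549; I≈-6.727680, D=e−e_prev≈-12.355512; u=3/2·(-9.418549)+3/2·(-6.727680)+3/4·(-12.355512)≈-33.485978; next y=-4/5·7.418549+1/4·(-33.485978)≈-14.306334
n=5: y≈-14.306334, sp=-2, e=sp−y≈12.306334; I≈5.578654, D=e−e_prev≈21.724883; u=3/2·12.306334+3/2·5.578654+3/4·21.724883≈43.121144; next y=-4/5·(-14.306334)+1/4·43.121144≈22.225353
n=6: y≈22.225353, sp=-2, e=sp−y≈-24.225353; I≈-18.646699, D=e−e_prev≈-36.531687; u=3/2·(-24.225353)+3/2·(-18.646699)+3/4·(-36.531687)≈-91.706843; next y=-4/5·22.225353+1/4·(-91.706843)≈-40.706993
n=7: y≈-40.706993, sp=-2, e=sp−y≈38.706993; I≈20.060294, D=e−e_prev≈62.932346; u=3/2·38.706993+3/2·20.060294+3/4·62.932346≈135.350191; next y=-4/5·(-40.706993)+1/4·135.350191≈66.403142
n=8: y≈66.403142, sp=-2, e=sp−y≈-68.403142; I≈-48.342848, D=e−e_prev≈-107.110136; u=3/2·(-68.403142)+3/2·(-48.342848)+3/4·(-107.110136)≈-255.451587; next y=-4/5·66.403142+1/4·(-255.451587)≈-116.985411
n=9: y≈-116.985411, sp=-2, e=sp−y≈114.985411; I≈66.642562, D=e−e_prev≈183.388553; u=3/2·114.985411+3/2·66.642562+3/4·183.388553≈409.983374; next y=-4/5·(-116.985411)+1/4·409.983374≈196.084172

0 1 3.750 0.000
1 4 12.234 0.938
2 -2 -12.360 2.309
3 -2 13.876 -4.937
4 -2 -33.486 7.419
5 -2 43.121 -14.306
6 -2 -91.707 22.225
7 -2 135.350 -40.707
8 -2 -255.452 66.403
9 -2 409.983 -116.985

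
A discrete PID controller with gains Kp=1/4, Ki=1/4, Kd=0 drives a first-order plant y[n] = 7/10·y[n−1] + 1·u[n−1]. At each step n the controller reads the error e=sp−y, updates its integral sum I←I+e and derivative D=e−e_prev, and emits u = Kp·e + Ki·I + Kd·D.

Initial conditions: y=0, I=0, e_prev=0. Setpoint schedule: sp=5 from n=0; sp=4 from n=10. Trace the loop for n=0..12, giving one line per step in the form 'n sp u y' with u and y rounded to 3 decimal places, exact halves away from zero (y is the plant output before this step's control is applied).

(exact arithmetic carried between steps; '≈' marks a value shown rounded to 6 d.p. or computed from one; I and e_prev carry over from the previous line; the table rounds u and y to 3 d.p., halves away from zero)
n=0: y=0, sp=5, e=sp−y=5; I=5, D=e−e_prev=5; u=1/4·5+1/4·5+0·5=2.5; next y=7/10·0+1·2.5=2.5
n=1: y=2.5, sp=5, e=sp−y=2.5; I=7.5, D=e−e_prev=-2.5; u=1/4·2.5+1/4·7.5+0·(-2.5)=2.5; next y=7/10·2.5+1·2.5=4.25
n=2: y=4.25, sp=5, e=sp−y=0.75; I=8.25, D=e−e_prev=-1.75; u=1/4·0.75+1/4·8.25+0·(-1.75)=2.25; next y=7/10·4.25+1·2.25=5.225
n=3: y=5.225, sp=5, e=sp−y=-0.225; I=8.025, D=e−e_prev=-0.975; u=1/4·(-0.225)+1/4·8.025+0·(-0.975)=1.95; next y=7/10·5.225+1·1.95=5.6075
n=4: y=5.6075, sp=5, e=sp−y=-0.6075; I=7.4175, D=e−e_prev=-0.3825; u=1/4·(-0.6075)+1/4·7.4175+0·(-0.3825)=1.7025; next y=7/10·5.6075+1·1.7025=5.62775
n=5: y=5.62775, sp=5, e=sp−y=-0.62775; I=6.78975, D=e−e_prev=-0.02025; u=1/4·(-0.62775)+1/4·6.78975+0·(-0.02025)=1.5405; next y=7/10·5.62775+1·1.5405=5.479925
n=6: y=5.479925, sp=5, e=sp−y=-0.479925; I=6.309825, D=e−e_prev=0.147825; u=1/4·(-0.479925)+1/4·6.309825+0·0.147825=1.457475; next y=7/10·5.479925+1·1.457475≈5.293423
n=7: y≈5.293423, sp=5, e=sp−y≈-0.293423; I≈6.016403, D=e−e_prev≈0.186503; u=1/4·(-0.293423)+1/4·6.016403+0·0.186503≈1.430745; next y=7/10·5.293423+1·1.430745≈5.136141
n=8: y≈5.136141, sp=5, e=sp−y≈-0.136141; I≈5.880262, D=e−e_prev≈0.157282; u=1/4·(-0.136141)+1/4·5.880262+0·0.157282≈1.436030; next y=7/10·5.136141+1·1.436030≈5.031329
n=9: y≈5.031329, sp=5, e=sp−y≈-0.031329; I≈5.848933, D=e−e_prev≈0.104812; u=1/4·(-0.031329)+1/4·5.848933+0·0.104812≈1.454401; next y=7/10·5.031329+1·1.454401≈4.976331
n=10: y≈4.976331, sp=4, e=sp−y≈-0.976331; I≈4.872602, D=e−e_prev≈-0.945002; u=1/4·(-0.976331)+1/4·4.872602+0·(-0.945002)≈0.974068; next y=7/10·4.976331+1·0.974068≈4.457499
n=11: y≈4.457499, sp=4, e=sp−y≈-0.457499; I≈4.415102, D=e−e_prev≈0.518832; u=1/4·(-0.457499)+1/4·4.415102+0·0.518832≈0.989401; next y=7/10·4.457499+1·0.989401≈4.109650
n=12: y≈4.109650, sp=4, e=sp−y≈-0.109650; I≈4.305452, D=e−e_prev≈0.347849; u=1/4·(-0.109650)+1/4·4.305452+0·0.347849≈1.048950; next y=7/10·4.109650+1·1.048950≈3.925706

0 5 2.500 0.000
1 5 2.500 2.500
2 5 2.250 4.250
3 5 1.950 5.225
4 5 1.703 5.608
5 5 1.541 5.628
6 5 1.457 5.480
7 5 1.431 5.293
8 5 1.436 5.136
9 5 1.454 5.031
10 4 0.974 4.976
11 4 0.989 4.457
12 4 1.049 4.110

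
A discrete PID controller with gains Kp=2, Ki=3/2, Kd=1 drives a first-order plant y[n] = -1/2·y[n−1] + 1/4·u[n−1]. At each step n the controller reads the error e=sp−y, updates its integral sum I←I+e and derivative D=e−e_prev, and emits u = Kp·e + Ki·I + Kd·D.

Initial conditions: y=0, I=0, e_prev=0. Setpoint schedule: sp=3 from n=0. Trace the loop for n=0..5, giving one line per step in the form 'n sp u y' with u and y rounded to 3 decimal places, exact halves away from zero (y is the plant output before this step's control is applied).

(exact arithmetic carried between steps; '≈' marks a value shown rounded to 6 d.p. or computed from one; I and e_prev carry over from the previous line; the table rounds u and y to 3 d.p., halves away from zero)
n=0: y=0, sp=3, e=sp−y=3; I=3, D=e−e_prev=3; u=2·3+3/2·3+1·3=13.5; next y=-1/2·0+1/4·13.5=3.375
n=1: y=3.375, sp=3, e=sp−y=-0.375; I=2.625, D=e−e_prev=-3.375; u=2·(-0.375)+3/2·2.625+1·(-3.375)=-0.1875; next y=-1/2·3.375+1/4·(-0.1875)=-1.734375
n=2: y=-1.734375, sp=3, e=sp−y=4.734375; I=7.359375, D=e−e_prev=5.109375; u=2·4.734375+3/2·7.359375+1·5.109375≈25.617188; next y=-1/2·(-1.734375)+1/4·25.617188≈7.271484
n=3: y≈7.271484, sp=3, e=sp−y≈-4.271484; I≈3.087891, D=e−e_prev≈-9.005859; u=2·(-4.271484)+3/2·3.087891+1·(-9.005859)≈-12.916992; next y=-1/2·7.271484+1/4·(-12.916992)≈-6.864990
n=4: y≈-6.864990, sp=3, e=sp−y≈9.864990; I≈12.952881, D=e−e_prev≈14.136475; u=2·9.864990+3/2·12.952881+1·14.136475≈53.295776; next y=-1/2·(-6.864990)+1/4·53.295776≈16.756439
n=5: y≈16.756439, sp=3, e=sp−y≈-13.756439; I≈-0.803558, D=e−e_prev≈-23.621429; u=2·(-13.756439)+3/2·(-0.803558)+1·(-23.621429)≈-52.339645; next y=-1/2·16.756439+1/4·(-52.339645)≈-21.463131

0 3 13.500 0.000
1 3 -0.188 3.375
2 3 25.617 -1.734
3 3 -12.917 7.271
4 3 53.296 -6.865
5 3 -52.340 16.756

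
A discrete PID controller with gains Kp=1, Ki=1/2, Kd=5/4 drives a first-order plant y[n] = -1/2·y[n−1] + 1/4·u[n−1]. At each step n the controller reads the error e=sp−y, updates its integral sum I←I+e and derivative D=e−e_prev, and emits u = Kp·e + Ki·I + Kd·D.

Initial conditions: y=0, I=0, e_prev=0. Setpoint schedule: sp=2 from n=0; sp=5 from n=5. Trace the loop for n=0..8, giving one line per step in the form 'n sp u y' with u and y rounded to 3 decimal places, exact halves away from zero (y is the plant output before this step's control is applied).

0 2 5.500 0.000
1 2 0.219 1.375
2 2 7.771 -0.633
3 2 -1.375 2.259
4 2 12.375 -1.473
5 5 3.110 3.831
6 5 20.238 -1.138
7 5 -1.510 5.628
8 5 30.888 -3.192

(exact arithmetic carried between steps; '≈' marks a value shown rounded to 6 d.p. or computed from one; I and e_prev carry over from the previous line; the table rounds u and y to 3 d.p., halves away from zero)
n=0: y=0, sp=2, e=sp−y=2; I=2, D=e−e_prev=2; u=1·2+1/2·2+5/4·2=5.5; next y=-1/2·0+1/4·5.5=1.375
n=1: y=1.375, sp=2, e=sp−y=0.625; I=2.625, D=e−e_prev=-1.375; u=1·0.625+1/2·2.625+5/4·(-1.375)=0.21875; next y=-1/2·1.375+1/4·0.21875≈-0.632813
n=2: y≈-0.632813, sp=2, e=sp−y≈2.632813; I≈5.257813, D=e−e_prev≈2.007813; u=1·2.632813+1/2·5.257813+5/4·2.007813≈7.771484; next y=-1/2·(-0.632813)+1/4·7.771484≈2.259277
n=3: y≈2.259277, sp=2, e=sp−y≈-0.259277; I≈4.998535, D=e−e_prev≈-2.892090; u=1·(-0.259277)+1/2·4.998535+5/4·(-2.892090)≈-1.375122; next y=-1/2·2.259277+1/4·(-1.375122)≈-1.473419
n=4: y≈-1.473419, sp=2, e=sp−y≈3.473419; I≈8.471954, D=e−e_prev≈3.732697; u=1·3.473419+1/2·8.471954+5/4·3.732697≈12.375267; next y=-1/2·(-1.473419)+1/4·12.375267≈3.830526
n=5: y≈3.830526, sp=5, e=sp−y≈1.169474; I≈9.641428, D=e−e_prev≈-2.303946; u=1·1.169474+1/2·9.641428+5/4·(-2.303946)≈3.110256; next y=-1/2·3.830526+1/4·3.110256≈-1.137699
n=6: y≈-1.137699, sp=5, e=sp−y≈6.137699; I≈15.779127, D=e−e_prev≈4.968226; u=1·6.137699+1/2·15.779127+5/4·4.968226≈20.237545; next y=-1/2·(-1.137699)+1/4·20.237545≈5.628236
n=7: y≈5.628236, sp=5, e=sp−y≈-0.628236; I≈15.150891, D=e−e_prev≈-6.765935; u=1·(-0.628236)+1/2·15.150891+5/4·(-6.765935)≈-1.510209; next y=-1/2·5.628236+1/4·(-1.510209)≈-3.191670
n=8: y≈-3.191670, sp=5, e=sp−y≈8.191670; I≈23.342562, D=e−e_prev≈8.819906; u=1·8.191670+1/2·23.342562+5/4·8.819906≈30.887833; next y=-1/2·(-3.191670)+1/4·30.887833≈9.317793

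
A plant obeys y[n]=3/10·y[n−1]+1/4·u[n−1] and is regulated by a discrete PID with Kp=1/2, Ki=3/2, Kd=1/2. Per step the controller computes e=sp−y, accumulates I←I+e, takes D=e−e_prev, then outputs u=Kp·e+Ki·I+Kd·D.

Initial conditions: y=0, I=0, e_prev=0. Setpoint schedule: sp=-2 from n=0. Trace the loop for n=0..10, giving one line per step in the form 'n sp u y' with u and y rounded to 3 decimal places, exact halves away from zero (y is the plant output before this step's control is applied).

0 -2 -5.000 0.000
1 -2 -3.875 -1.250
2 -2 -5.391 -1.344
3 -2 -5.404 -1.751
4 -2 -5.668 -1.876
5 -2 -5.657 -1.980
6 -2 -5.668 -2.008
7 -2 -5.642 -2.020
8 -2 -5.626 -2.016
9 -2 -5.612 -2.011
10 -2 -5.605 -2.007

(exact arithmetic carried between steps; '≈' marks a value shown rounded to 6 d.p. or computed from one; I and e_prev carry over from the previous line; the table rounds u and y to 3 d.p., halves away from zero)
n=0: y=0, sp=-2, e=sp−y=-2; I=-2, D=e−e_prev=-2; u=1/2·(-2)+3/2·(-2)+1/2·(-2)=-5; next y=3/10·0+1/4·(-5)=-1.25
n=1: y=-1.25, sp=-2, e=sp−y=-0.75; I=-2.75, D=e−e_prev=1.25; u=1/2·(-0.75)+3/2·(-2.75)+1/2·1.25=-3.875; next y=3/10·(-1.25)+1/4·(-3.875)=-1.34375
n=2: y=-1.34375, sp=-2, e=sp−y=-0.65625; I=-3.40625, D=e−e_prev=0.09375; u=1/2·(-0.65625)+3/2·(-3.40625)+1/2·0.09375=-5.390625; next y=3/10·(-1.34375)+1/4·(-5.390625)≈-1.750781
n=3: y≈-1.750781, sp=-2, e=sp−y≈-0.249219; I≈-3.655469, D=e−e_prev≈0.407031; u=1/2·(-0.249219)+3/2·(-3.655469)+1/2·0.407031≈-5.404297; next y=3/10·(-1.750781)+1/4·(-5.404297)≈-1.876309
n=4: y≈-1.876309, sp=-2, e=sp−y≈-0.123691; I≈-3.779160, D=e−e_prev≈0.125527; u=1/2·(-0.123691)+3/2·(-3.779160)+1/2·0.125527≈-5.667822; next y=3/10·(-1.876309)+1/4·(-5.667822)≈-1.979848
n=5: y≈-1.979848, sp=-2, e=sp−y≈-0.020152; I≈-3.799312, D=e−e_prev≈0.103540; u=1/2·(-0.020152)+3/2·(-3.799312)+1/2·0.103540≈-5.657274; next y=3/10·(-1.979848)+1/4·(-5.657274)≈-2.008273
n=6: y≈-2.008273, sp=-2, e=sp−y≈0.008273; I≈-3.791039, D=e−e_prev≈0.028425; u=1/2·0.008273+3/2·(-3.791039)+1/2·0.028425≈-5.668210; next y=3/10·(-2.008273)+1/4·(-5.668210)≈-2.019534
n=7: y≈-2.019534, sp=-2, e=sp−y≈0.019534; I≈-3.771505, D=e−e_prev≈0.011261; u=1/2·0.019534+3/2·(-3.771505)+1/2·0.011261≈-5.641859; next y=3/10·(-2.019534)+1/4·(-5.641859)≈-2.016325
n=8: y≈-2.016325, sp=-2, e=sp−y≈0.016325; I≈-3.755180, D=e−e_prev≈-0.003209; u=1/2·0.016325+3/2·(-3.755180)+1/2·(-0.003209)≈-5.626211; next y=3/10·(-2.016325)+1/4·(-5.626211)≈-2.011450
n=9: y≈-2.011450, sp=-2, e=sp−y≈0.011450; I≈-3.743729, D=e−e_prev≈-0.004875; u=1/2·0.011450+3/2·(-3.743729)+1/2·(-0.004875)≈-5.612306; next y=3/10·(-2.011450)+1/4·(-5.612306)≈-2.006512
n=10: y≈-2.006512, sp=-2, e=sp−y≈0.006512; I≈-3.737218, D=e−e_prev≈-0.004939; u=1/2·0.006512+3/2·(-3.737218)+1/2·(-0.004939)≈-5.605040; next y=3/10·(-2.006512)+1/4·(-5.605040)≈-2.003213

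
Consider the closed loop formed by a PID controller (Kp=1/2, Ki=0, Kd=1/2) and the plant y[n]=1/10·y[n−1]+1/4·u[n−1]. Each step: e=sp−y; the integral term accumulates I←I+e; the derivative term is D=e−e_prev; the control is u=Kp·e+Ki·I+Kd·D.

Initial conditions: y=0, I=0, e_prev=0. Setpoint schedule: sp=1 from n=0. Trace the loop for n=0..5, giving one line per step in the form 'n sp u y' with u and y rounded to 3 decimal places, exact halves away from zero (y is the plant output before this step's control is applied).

0 1 1.000 0.000
1 1 0.250 0.250
2 1 0.538 0.088
3 1 0.401 0.143
4 1 0.457 0.114
5 1 0.432 0.126

(exact arithmetic carried between steps; '≈' marks a value shown rounded to 6 d.p. or computed from one; I and e_prev carry over from the previous line; the table rounds u and y to 3 d.p., halves away from zero)
n=0: y=0, sp=1, e=sp−y=1; I=1, D=e−e_prev=1; u=1/2·1+0·1+1/2·1=1; next y=1/10·0+1/4·1=0.25
n=1: y=0.25, sp=1, e=sp−y=0.75; I=1.75, D=e−e_prev=-0.25; u=1/2·0.75+0·1.75+1/2·(-0.25)=0.25; next y=1/10·0.25+1/4·0.25=0.0875
n=2: y=0.0875, sp=1, e=sp−y=0.9125; I=2.6625, D=e−e_prev=0.1625; u=1/2·0.9125+0·2.6625+1/2·0.1625=0.5375; next y=1/10·0.0875+1/4·0.5375=0.143125
n=3: y=0.143125, sp=1, e=sp−y=0.856875; I=3.519375, D=e−e_prev=-0.055625; u=1/2·0.856875+0·3.519375+1/2·(-0.055625)=0.400625; next y=1/10·0.143125+1/4·0.400625≈0.114469
n=4: y≈0.114469, sp=1, e=sp−y≈0.885531; I≈4.404906, D=e−e_prev≈0.028656; u=1/2·0.885531+0·4.404906+1/2·0.028656≈0.457094; next y=1/10·0.114469+1/4·0.457094≈0.125720
n=5: y≈0.125720, sp=1, e=sp−y≈0.874280; I≈5.279186, D=e−e_prev≈-0.011252; u=1/2·0.874280+0·5.279186+1/2·(-0.011252)≈0.431514; next y=1/10·0.125720+1/4·0.431514≈0.120451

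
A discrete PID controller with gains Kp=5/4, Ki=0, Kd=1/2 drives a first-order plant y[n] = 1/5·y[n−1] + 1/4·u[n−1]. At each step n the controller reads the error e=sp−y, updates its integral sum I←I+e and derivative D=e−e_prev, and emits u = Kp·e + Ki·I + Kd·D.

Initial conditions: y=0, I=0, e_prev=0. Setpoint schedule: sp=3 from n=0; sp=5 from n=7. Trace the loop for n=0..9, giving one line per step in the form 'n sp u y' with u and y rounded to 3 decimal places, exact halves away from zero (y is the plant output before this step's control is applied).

(exact arithmetic carried between steps; '≈' marks a value shown rounded to 6 d.p. or computed from one; I and e_prev carry over from the previous line; the table rounds u and y to 3 d.p., halves away from zero)
n=0: y=0, sp=3, e=sp−y=3; I=3, D=e−e_prev=3; u=5/4·3+0·3+1/2·3=5.25; next y=1/5·0+1/4·5.25=1.3125
n=1: y=1.3125, sp=3, e=sp−y=1.6875; I=4.6875, D=e−e_prev=-1.3125; u=5/4·1.6875+0·4.6875+1/2·(-1.3125)=1.453125; next y=1/5·1.3125+1/4·1.453125≈0.625781
n=2: y≈0.625781, sp=3, e=sp−y≈2.374219; I≈7.061719, D=e−e_prev≈0.686719; u=5/4·2.374219+0·7.061719+1/2·0.686719≈3.311133; next y=1/5·0.625781+1/4·3.311133≈0.952939
n=3: y≈0.952939, sp=3, e=sp−y≈2.047061; I≈9.108779, D=e−e_prev≈-0.327158; u=5/4·2.047061+0·9.108779+1/2·(-0.327158)≈2.395247; next y=1/5·0.952939+1/4·2.395247≈0.789400
n=4: y≈0.789400, sp=3, e=sp−y≈2.210600; I≈11.319380, D=e−e_prev≈0.163540; u=5/4·2.210600+0·11.319380+1/2·0.163540≈2.845021; next y=1/5·0.789400+1/4·2.845021≈0.869135
n=5: y≈0.869135, sp=3, e=sp−y≈2.130865; I≈13.450245, D=e−e_prev≈-0.079736; u=5/4·2.130865+0·13.450245+1/2·(-0.079736)≈2.623713; next y=1/5·0.869135+1/4·2.623713≈0.829755
n=6: y≈0.829755, sp=3, e=sp−y≈2.170245; I≈15.620489, D=e−e_prev≈0.039380; u=5/4·2.170245+0·15.620489+1/2·0.039380≈2.732496; next y=1/5·0.829755+1/4·2.732496≈0.849075
n=7: y≈0.849075, sp=5, e=sp−y≈4.150925; I≈19.771414, D=e−e_prev≈1.980680; u=5/4·4.150925+0·19.771414+1/2·1.980680≈6.178996; next y=1/5·0.849075+1/4·6.178996≈1.714564
n=8: y≈1.714564, sp=5, e=sp−y≈3.285436; I≈23.056850, D=e−e_prev≈-0.865489; u=5/4·3.285436+0·23.056850+1/2·(-0.865489)≈3.674050; next y=1/5·1.714564+1/4·3.674050≈1.261425
n=9: y≈1.261425, sp=5, e=sp−y≈3.738575; I≈26.795425, D=e−e_prev≈0.453139; u=5/4·3.738575+0·26.795425+1/2·0.453139≈4.899788; next y=1/5·1.261425+1/4·4.899788≈1.477232

0 3 5.250 0.000
1 3 1.453 1.313
2 3 3.311 0.626
3 3 2.395 0.953
4 3 2.845 0.789
5 3 2.624 0.869
6 3 2.732 0.830
7 5 6.179 0.849
8 5 3.674 1.715
9 5 4.900 1.261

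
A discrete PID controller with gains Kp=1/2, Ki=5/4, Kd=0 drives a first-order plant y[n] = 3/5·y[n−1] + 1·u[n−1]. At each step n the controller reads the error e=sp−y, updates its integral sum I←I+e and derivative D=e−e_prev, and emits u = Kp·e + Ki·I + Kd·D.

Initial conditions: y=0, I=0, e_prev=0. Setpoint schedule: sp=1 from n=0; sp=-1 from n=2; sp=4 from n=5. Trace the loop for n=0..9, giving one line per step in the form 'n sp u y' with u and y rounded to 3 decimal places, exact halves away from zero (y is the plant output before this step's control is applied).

(exact arithmetic carried between steps; '≈' marks a value shown rounded to 6 d.p. or computed from one; I and e_prev carry over from the previous line; the table rounds u and y to 3 d.p., halves away from zero)
n=0: y=0, sp=1, e=sp−y=1; I=1, D=e−e_prev=1; u=1/2·1+5/4·1+0·1=1.75; next y=3/5·0+1·1.75=1.75
n=1: y=1.75, sp=1, e=sp−y=-0.75; I=0.25, D=e−e_prev=-1.75; u=1/2·(-0.75)+5/4·0.25+0·(-1.75)=-0.0625; next y=3/5·1.75+1·(-0.0625)=0.9875
n=2: y=0.9875, sp=-1, e=sp−y=-1.9875; I=-1.7375, D=e−e_prev=-1.2375; u=1/2·(-1.9875)+5/4·(-1.7375)+0·(-1.2375)=-3.165625; next y=3/5·0.9875+1·(-3.165625)=-2.573125
n=3: y=-2.573125, sp=-1, e=sp−y=1.573125; I=-0.164375, D=e−e_prev=3.560625; u=1/2·1.573125+5/4·(-0.164375)+0·3.560625≈0.581094; next y=3/5·(-2.573125)+1·0.581094≈-0.962781
n=4: y≈-0.962781, sp=-1, e=sp−y≈-0.037219; I≈-0.201594, D=e−e_prev≈-1.610344; u=1/2·(-0.037219)+5/4·(-0.201594)+0·(-1.610344)≈-0.270602; next y=3/5·(-0.962781)+1·(-0.270602)≈-0.848270
n=5: y≈-0.848270, sp=4, e=sp−y≈4.848270; I≈4.646677, D=e−e_prev≈4.885489; u=1/2·4.848270+5/4·4.646677+0·4.885489≈8.232481; next y=3/5·(-0.848270)+1·8.232481≈7.723519
n=6: y≈7.723519, sp=4, e=sp−y≈-3.723519; I≈0.923158, D=e−e_prev≈-8.571789; u=1/2·(-3.723519)+5/4·0.923158+0·(-8.571789)≈-0.707812; next y=3/5·7.723519+1·(-0.707812)≈3.926299
n=7: y≈3.926299, sp=4, e=sp−y≈0.073701; I≈0.996859, D=e−e_prev≈3.797219; u=1/2·0.073701+5/4·0.996859+0·3.797219≈1.282924; next y=3/5·3.926299+1·1.282924≈3.638703
n=8: y≈3.638703, sp=4, e=sp−y≈0.361297; I≈1.358155, D=e−e_prev≈0.287596; u=1/2·0.361297+5/4·1.358155+0·0.287596≈1.878343; next y=3/5·3.638703+1·1.878343≈4.061565
n=9: y≈4.061565, sp=4, e=sp−y≈-0.061565; I≈1.296591, D=e−e_prev≈-0.422861; u=1/2·(-0.061565)+5/4·1.296591+0·(-0.422861)≈1.589956; next y=3/5·4.061565+1·1.589956≈4.026895

0 1 1.750 0.000
1 1 -0.063 1.750
2 -1 -3.166 0.988
3 -1 0.581 -2.573
4 -1 -0.271 -0.963
5 4 8.232 -0.848
6 4 -0.708 7.724
7 4 1.283 3.926
8 4 1.878 3.639
9 4 1.590 4.062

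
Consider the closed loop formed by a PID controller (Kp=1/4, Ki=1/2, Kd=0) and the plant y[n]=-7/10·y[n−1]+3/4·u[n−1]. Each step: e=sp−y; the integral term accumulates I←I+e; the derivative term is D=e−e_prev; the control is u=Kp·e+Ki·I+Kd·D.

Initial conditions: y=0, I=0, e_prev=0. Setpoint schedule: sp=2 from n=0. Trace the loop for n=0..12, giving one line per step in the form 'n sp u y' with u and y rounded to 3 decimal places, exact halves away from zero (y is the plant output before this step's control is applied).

0 2 1.500 0.000
1 2 1.656 1.125
2 2 2.596 0.455
3 2 2.488 1.629
4 2 3.351 0.726
5 2 3.029 2.005
6 2 3.879 0.868
7 2 3.370 2.302
8 2 4.258 0.916
9 2 3.573 2.552
10 2 4.541 0.893
11 2 3.679 2.781
12 2 4.765 0.812

(exact arithmetic carried between steps; '≈' marks a value shown rounded to 6 d.p. or computed from one; I and e_prev carry over from the previous line; the table rounds u and y to 3 d.p., halves away from zero)
n=0: y=0, sp=2, e=sp−y=2; I=2, D=e−e_prev=2; u=1/4·2+1/2·2+0·2=1.5; next y=-7/10·0+3/4·1.5=1.125
n=1: y=1.125, sp=2, e=sp−y=0.875; I=2.875, D=e−e_prev=-1.125; u=1/4·0.875+1/2·2.875+0·(-1.125)=1.65625; next y=-7/10·1.125+3/4·1.65625≈0.454688
n=2: y≈0.454688, sp=2, e=sp−y≈1.545313; I≈4.420313, D=e−e_prev≈0.670313; u=1/4·1.545313+1/2·4.420313+0·0.670313≈2.596484; next y=-7/10·0.454688+3/4·2.596484≈1.629082
n=3: y≈1.629082, sp=2, e=sp−y≈0.370918; I≈4.791230, D=e−e_prev≈-1.174395; u=1/4·0.370918+1/2·4.791230+0·(-1.174395)≈2.488345; next y=-7/10·1.629082+3/4·2.488345≈0.725901
n=4: y≈0.725901, sp=2, e=sp−y≈1.274099; I≈6.065329, D=e−e_prev≈0.903181; u=1/4·1.274099+1/2·6.065329+0·0.903181≈3.351189; next y=-7/10·0.725901+3/4·3.351189≈2.005261
n=5: y≈2.005261, sp=2, e=sp−y≈-0.005261; I≈6.060068, D=e−e_prev≈-1.279360; u=1/4·(-0.005261)+1/2·6.060068+0·(-1.279360)≈3.028719; next y=-7/10·2.005261+3/4·3.028719≈0.867856
n=6: y≈0.867856, sp=2, e=sp−y≈1.132144; I≈7.192212, D=e−e_prev≈1.137405; u=1/4·1.132144+1/2·7.192212+0·1.137405≈3.879142; next y=-7/10·0.867856+3/4·3.879142≈2.301857
n=7: y≈2.301857, sp=2, e=sp−y≈-0.301857; I≈6.890355, D=e−e_prev≈-1.434001; u=1/4·(-0.301857)+1/2·6.890355+0·(-1.434001)≈3.369713; next y=-7/10·2.301857+3/4·3.369713≈0.915985
n=8: y≈0.915985, sp=2, e=sp−y≈1.084015; I≈7.974370, D=e−e_prev≈1.385872; u=1/4·1.084015+1/2·7.974370+0·1.385872≈4.258189; next y=-7/10·0.915985+3/4·4.258189≈2.552452
n=9: y≈2.552452, sp=2, e=sp−y≈-0.552452; I≈7.421918, D=e−e_prev≈-1.636467; u=1/4·(-0.552452)+1/2·7.421918+0·(-1.636467)≈3.572846; next y=-7/10·2.552452+3/4·3.572846≈0.892918
n=10: y≈0.892918, sp=2, e=sp−y≈1.107082; I≈8.529000, D=e−e_prev≈1.659534; u=1/4·1.107082+1/2·8.529000+0·1.659534≈4.541270; next y=-7/10·0.892918+3/4·4.541270≈2.780910
n=11: y≈2.780910, sp=2, e=sp−y≈-0.780910; I≈7.748090, D=e−e_prev≈-1.887993; u=1/4·(-0.780910)+1/2·7.748090+0·(-1.887993)≈3.678817; next y=-7/10·2.780910+3/4·3.678817≈0.812476
n=12: y≈0.812476, sp=2, e=sp−y≈1.187524; I≈8.935614, D=e−e_prev≈1.968435; u=1/4·1.187524+1/2·8.935614+0·1.968435≈4.764688; next y=-7/10·0.812476+3/4·4.764688≈3.004783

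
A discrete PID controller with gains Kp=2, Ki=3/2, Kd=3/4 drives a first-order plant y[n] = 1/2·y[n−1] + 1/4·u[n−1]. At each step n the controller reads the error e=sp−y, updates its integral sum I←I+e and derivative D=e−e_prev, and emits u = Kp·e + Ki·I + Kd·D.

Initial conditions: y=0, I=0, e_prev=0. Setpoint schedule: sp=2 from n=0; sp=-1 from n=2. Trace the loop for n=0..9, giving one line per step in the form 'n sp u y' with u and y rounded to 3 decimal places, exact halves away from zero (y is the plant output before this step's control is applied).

(exact arithmetic carried between steps; '≈' marks a value shown rounded to 6 d.p. or computed from one; I and e_prev carry over from the previous line; the table rounds u and y to 3 d.p., halves away from zero)
n=0: y=0, sp=2, e=sp−y=2; I=2, D=e−e_prev=2; u=2·2+3/2·2+3/4·2=8.5; next y=1/2·0+1/4·8.5=2.125
n=1: y=2.125, sp=2, e=sp−y=-0.125; I=1.875, D=e−e_prev=-2.125; u=2·(-0.125)+3/2·1.875+3/4·(-2.125)=0.96875; next y=1/2·2.125+1/4·0.96875≈1.304688
n=2: y≈1.304688, sp=-1, e=sp−y≈-2.304688; I≈-0.429688, D=e−e_prev≈-2.179688; u=2·(-2.304688)+3/2·(-0.429688)+3/4·(-2.179688)≈-6.888672; next y=1/2·1.304688+1/4·(-6.888672)≈-1.069824
n=3: y≈-1.069824, sp=-1, e=sp−y≈0.069824; I≈-0.359863, D=e−e_prev≈2.374512; u=2·0.069824+3/2·(-0.359863)+3/4·2.374512≈1.380737; next y=1/2·(-1.069824)+1/4·1.380737≈-0.189728
n=4: y≈-0.189728, sp=-1, e=sp−y≈-0.810272; I≈-1.170135, D=e−e_prev≈-0.880096; u=2·(-0.810272)+3/2·(-1.170135)+3/4·(-0.880096)≈-4.035820; next y=1/2·(-0.189728)+1/4·(-4.035820)≈-1.103819
n=5: y≈-1.103819, sp=-1, e=sp−y≈0.103819; I≈-1.066317, D=e−e_prev≈0.914091; u=2·0.103819+3/2·(-1.066317)+3/4·0.914091≈-0.706269; next y=1/2·(-1.103819)+1/4·(-0.706269)≈-0.728477
n=6: y≈-0.728477, sp=-1, e=sp−y≈-0.271523; I≈-1.337840, D=e−e_prev≈-0.375342; u=2·(-0.271523)+3/2·(-1.337840)+3/4·(-0.375342)≈-2.831313; next y=1/2·(-0.728477)+1/4·(-2.831313)≈-1.072067
n=7: y≈-1.072067, sp=-1, e=sp−y≈0.072067; I≈-1.265773, D=e−e_prev≈0.343590; u=2·0.072067+3/2·(-1.265773)+3/4·0.343590≈-1.496834; next y=1/2·(-1.072067)+1/4·(-1.496834)≈-0.910242
n=8: y≈-0.910242, sp=-1, e=sp−y≈-0.089758; I≈-1.355531, D=e−e_prev≈-0.161825; u=2·(-0.089758)+3/2·(-1.355531)+3/4·(-0.161825)≈-2.334182; next y=1/2·(-0.910242)+1/4·(-2.334182)≈-1.038666
n=9: y≈-1.038666, sp=-1, e=sp−y≈0.038666; I≈-1.316865, D=e−e_prev≈0.128425; u=2·0.038666+3/2·(-1.316865)+3/4·0.128425≈-1.801646; next y=1/2·(-1.038666)+1/4·(-1.801646)≈-0.969745

0 2 8.500 0.000
1 2 0.969 2.125
2 -1 -6.889 1.305
3 -1 1.381 -1.070
4 -1 -4.036 -0.190
5 -1 -0.706 -1.104
6 -1 -2.831 -0.728
7 -1 -1.497 -1.072
8 -1 -2.334 -0.910
9 -1 -1.802 -1.039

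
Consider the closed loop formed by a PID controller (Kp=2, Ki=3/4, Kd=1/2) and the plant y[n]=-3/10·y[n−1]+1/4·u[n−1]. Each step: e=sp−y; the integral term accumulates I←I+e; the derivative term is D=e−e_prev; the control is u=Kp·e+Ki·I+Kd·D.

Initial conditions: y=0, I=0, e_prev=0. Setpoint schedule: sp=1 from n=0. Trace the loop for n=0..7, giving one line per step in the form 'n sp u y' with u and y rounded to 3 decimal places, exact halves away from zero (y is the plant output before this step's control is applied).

(exact arithmetic carried between steps; '≈' marks a value shown rounded to 6 d.p. or computed from one; I and e_prev carry over from the previous line; the table rounds u and y to 3 d.p., halves away from zero)
n=0: y=0, sp=1, e=sp−y=1; I=1, D=e−e_prev=1; u=2·1+3/4·1+1/2·1=3.25; next y=-3/10·0+1/4·3.25=0.8125
n=1: y=0.8125, sp=1, e=sp−y=0.1875; I=1.1875, D=e−e_prev=-0.8125; u=2·0.1875+3/4·1.1875+1/2·(-0.8125)=0.859375; next y=-3/10·0.8125+1/4·0.859375≈-0.028906
n=2: y≈-0.028906, sp=1, e=sp−y≈1.028906; I≈2.216406, D=e−e_prev≈0.841406; u=2·1.028906+3/4·2.216406+1/2·0.841406≈4.140820; next y=-3/10·(-0.028906)+1/4·4.140820≈1.043877
n=3: y≈1.043877, sp=1, e=sp−y≈-0.043877; I≈2.172529, D=e−e_prev≈-1.072783; u=2·(-0.043877)+3/4·2.172529+1/2·(-1.072783)≈1.005251; next y=-3/10·1.043877+1/4·1.005251≈-0.061850
n=4: y≈-0.061850, sp=1, e=sp−y≈1.061850; I≈3.234380, D=e−e_prev≈1.105727; u=2·1.061850+3/4·3.234380+1/2·1.105727≈5.102349; next y=-3/10·(-0.061850)+1/4·5.102349≈1.294142
n=5: y≈1.294142, sp=1, e=sp−y≈-0.294142; I≈2.940237, D=e−e_prev≈-1.355992; u=2·(-0.294142)+3/4·2.940237+1/2·(-1.355992)≈0.938897; next y=-3/10·1.294142+1/4·0.938897≈-0.153518
n=6: y≈-0.153518, sp=1, e=sp−y≈1.153518; I≈4.093756, D=e−e_prev≈1.447661; u=2·1.153518+3/4·4.093756+1/2·1.447661≈6.101184; next y=-3/10·(-0.153518)+1/4·6.101184≈1.571351
n=7: y≈1.571351, sp=1, e=sp−y≈-0.571351; I≈3.522404, D=e−e_prev≈-1.724870; u=2·(-0.571351)+3/4·3.522404+1/2·(-1.724870)≈0.636665; next y=-3/10·1.571351+1/4·0.636665≈-0.312239

0 1 3.250 0.000
1 1 0.859 0.813
2 1 4.141 -0.029
3 1 1.005 1.044
4 1 5.102 -0.062
5 1 0.939 1.294
6 1 6.101 -0.154
7 1 0.637 1.571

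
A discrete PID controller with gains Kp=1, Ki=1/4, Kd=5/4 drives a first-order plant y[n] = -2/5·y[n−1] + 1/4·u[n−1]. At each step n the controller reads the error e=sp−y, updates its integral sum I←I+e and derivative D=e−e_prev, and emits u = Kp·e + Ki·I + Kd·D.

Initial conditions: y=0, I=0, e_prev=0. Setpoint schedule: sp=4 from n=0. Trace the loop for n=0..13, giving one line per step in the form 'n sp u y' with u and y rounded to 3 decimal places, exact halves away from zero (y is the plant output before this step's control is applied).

0 4 10.000 0.000
1 4 -0.250 2.500
2 4 12.156 -1.063
3 4 -2.348 3.464
4 4 17.036 -1.973
5 4 -5.818 5.048
6 4 24.000 -3.474
7 4 -11.942 7.389
8 4 34.117 -5.941
9 4 -22.179 10.906
10 4 49.185 -9.907
11 4 -38.769 16.259
12 4 72.011 -16.196
13 4 -65.201 24.481

(exact arithmetic carried between steps; '≈' marks a value shown rounded to 6 d.p. or computed from one; I and e_prev carry over from the previous line; the table rounds u and y to 3 d.p., halves away from zero)
n=0: y=0, sp=4, e=sp−y=4; I=4, D=e−e_prev=4; u=1·4+1/4·4+5/4·4=10; next y=-2/5·0+1/4·10=2.5
n=1: y=2.5, sp=4, e=sp−y=1.5; I=5.5, D=e−e_prev=-2.5; u=1·1.5+1/4·5.5+5/4·(-2.5)=-0.25; next y=-2/5·2.5+1/4·(-0.25)=-1.0625
n=2: y=-1.0625, sp=4, e=sp−y=5.0625; I=10.5625, D=e−e_prev=3.5625; u=1·5.0625+1/4·10.5625+5/4·3.5625=12.15625; next y=-2/5·(-1.0625)+1/4·12.15625≈3.464063
n=3: y≈3.464063, sp=4, e=sp−y≈0.535938; I≈11.098438, D=e−e_prev≈-4.526563; u=1·0.535938+1/4·11.098438+5/4·(-4.526563)≈-2.347656; next y=-2/5·3.464063+1/4·(-2.347656)≈-1.972539
n=4: y≈-1.972539, sp=4, e=sp−y≈5.972539; I≈17.070977, D=e−e_prev≈5.436602; u=1·5.972539+1/4·17.070977+5/4·5.436602≈17.036035; next y=-2/5·(-1.972539)+1/4·17.036035≈5.048024
n=5: y≈5.048024, sp=4, e=sp−y≈-1.048024; I≈16.022952, D=e−e_prev≈-7.020563; u=1·(-1.048024)+1/4·16.022952+5/4·(-7.020563)≈-5.817991; next y=-2/5·5.048024+1/4·(-5.817991)≈-3.473707
n=6: y≈-3.473707, sp=4, e=sp−y≈7.473707; I≈23.496660, D=e−e_prev≈8.521732; u=1·7.473707+1/4·23.496660+5/4·8.521732≈24.000037; next y=-2/5·(-3.473707)+1/4·24.000037≈7.389492
n=7: y≈7.389492, sp=4, e=sp−y≈-3.389492; I≈20.107167, D=e−e_prev≈-10.863200; u=1·(-3.389492)+1/4·20.107167+5/4·(-10.863200)≈-11.941700; next y=-2/5·7.389492+1/4·(-11.941700)≈-5.941222
n=8: y≈-5.941222, sp=4, e=sp−y≈9.941222; I≈30.048389, D=e−e_prev≈13.330714; u=1·9.941222+1/4·30.048389+5/4·13.330714≈34.116712; next y=-2/5·(-5.941222)+1/4·34.116712≈10.905667
n=9: y≈10.905667, sp=4, e=sp−y≈-6.905667; I≈23.142722, D=e−e_prev≈-16.846889; u=1·(-6.905667)+1/4·23.142722+5/4·(-16.846889)≈-22.178597; next y=-2/5·10.905667+1/4·(-22.178597)≈-9.906916
n=10: y≈-9.906916, sp=4, e=sp−y≈13.906916; I≈37.049638, D=e−e_prev≈20.812583; u=1·13.906916+1/4·37.049638+5/4·20.812583≈49.185054; next y=-2/5·(-9.906916)+1/4·49.185054≈16.259030
n=11: y≈16.259030, sp=4, e=sp−y≈-12.259030; I≈24.790609, D=e−e_prev≈-26.165946; u=1·(-12.259030)+1/4·24.790609+5/4·(-26.165946)≈-38.768810; next y=-2/5·16.259030+1/4·(-38.768810)≈-16.195814
n=12: y≈-16.195814, sp=4, e=sp−y≈20.195814; I≈44.986423, D=e−e_prev≈32.454844; u=1·20.195814+1/4·44.986423+5/4·32.454844≈72.010976; next y=-2/5·(-16.195814)+1/4·72.010976≈24.481070
n=13: y≈24.481070, sp=4, e=sp−y≈-20.481070; I≈24.505353, D=e−e_prev≈-40.676884; u=1·(-20.481070)+1/4·24.505353+5/4·(-40.676884)≈-65.200837; next y=-2/5·24.481070+1/4·(-65.200837)≈-26.092637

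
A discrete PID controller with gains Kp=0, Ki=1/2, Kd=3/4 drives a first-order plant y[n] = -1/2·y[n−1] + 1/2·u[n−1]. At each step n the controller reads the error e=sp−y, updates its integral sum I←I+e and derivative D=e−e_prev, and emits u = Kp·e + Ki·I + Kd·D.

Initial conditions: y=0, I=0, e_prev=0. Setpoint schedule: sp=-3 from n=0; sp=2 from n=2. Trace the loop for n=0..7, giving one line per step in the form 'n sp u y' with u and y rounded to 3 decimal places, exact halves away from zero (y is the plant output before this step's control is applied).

(exact arithmetic carried between steps; '≈' marks a value shown rounded to 6 d.p. or computed from one; I and e_prev carry over from the previous line; the table rounds u and y to 3 d.p., halves away from zero)
n=0: y=0, sp=-3, e=sp−y=-3; I=-3, D=e−e_prev=-3; u=0·(-3)+1/2·(-3)+3/4·(-3)=-3.75; next y=-1/2·0+1/2·(-3.75)=-1.875
n=1: y=-1.875, sp=-3, e=sp−y=-1.125; I=-4.125, D=e−e_prev=1.875; u=0·(-1.125)+1/2·(-4.125)+3/4·1.875=-0.65625; next y=-1/2·(-1.875)+1/2·(-0.65625)=0.609375
n=2: y=0.609375, sp=2, e=sp−y=1.390625; I=-2.734375, D=e−e_prev=2.515625; u=0·1.390625+1/2·(-2.734375)+3/4·2.515625≈0.519531; next y=-1/2·0.609375+1/2·0.519531≈-0.044922
n=3: y≈-0.044922, sp=2, e=sp−y≈2.044922; I≈-0.689453, D=e−e_prev≈0.654297; u=0·2.044922+1/2·(-0.689453)+3/4·0.654297≈0.145996; next y=-1/2·(-0.044922)+1/2·0.145996≈0.095459
n=4: y≈0.095459, sp=2, e=sp−y≈1.904541; I≈1.215088, D=e−e_prev≈-0.140381; u=0·1.904541+1/2·1.215088+3/4·(-0.140381)≈0.502258; next y=-1/2·0.095459+1/2·0.502258≈0.203400
n=5: y≈0.203400, sp=2, e=sp−y≈1.796600; I≈3.011688, D=e−e_prev≈-0.107941; u=0·1.796600+1/2·3.011688+3/4·(-0.107941)≈1.424889; next y=-1/2·0.203400+1/2·1.424889≈0.610744
n=6: y≈0.610744, sp=2, e=sp−y≈1.389256; I≈4.400944, D=e−e_prev≈-0.407345; u=0·1.389256+1/2·4.400944+3/4·(-0.407345)≈1.894963; next y=-1/2·0.610744+1/2·1.894963≈0.642109
n=7: y≈0.642109, sp=2, e=sp−y≈1.357891; I≈5.758834, D=e−e_prev≈-0.031365; u=0·1.357891+1/2·5.758834+3/4·(-0.031365)≈2.855893; next y=-1/2·0.642109+1/2·2.855893≈1.106892

0 -3 -3.750 0.000
1 -3 -0.656 -1.875
2 2 0.520 0.609
3 2 0.146 -0.045
4 2 0.502 0.095
5 2 1.425 0.203
6 2 1.895 0.611
7 2 2.856 0.642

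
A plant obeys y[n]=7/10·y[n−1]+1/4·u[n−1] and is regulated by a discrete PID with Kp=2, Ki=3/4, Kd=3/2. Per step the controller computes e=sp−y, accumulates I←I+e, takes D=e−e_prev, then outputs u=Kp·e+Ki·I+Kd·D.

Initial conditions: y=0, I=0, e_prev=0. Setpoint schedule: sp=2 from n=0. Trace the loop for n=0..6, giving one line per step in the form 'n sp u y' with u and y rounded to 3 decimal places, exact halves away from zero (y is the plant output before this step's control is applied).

(exact arithmetic carried between steps; '≈' marks a value shown rounded to 6 d.p. or computed from one; I and e_prev carry over from the previous line; the table rounds u and y to 3 d.p., halves away from zero)
n=0: y=0, sp=2, e=sp−y=2; I=2, D=e−e_prev=2; u=2·2+3/4·2+3/2·2=8.5; next y=7/10·0+1/4·8.5=2.125
n=1: y=2.125, sp=2, e=sp−y=-0.125; I=1.875, D=e−e_prev=-2.125; u=2·(-0.125)+3/4·1.875+3/2·(-2.125)=-2.03125; next y=7/10·2.125+1/4·(-2.03125)≈0.979688
n=2: y≈0.979688, sp=2, e=sp−y≈1.020313; I≈2.895313, D=e−e_prev≈1.145313; u=2·1.020313+3/4·2.895313+3/2·1.145313≈5.930078; next y=7/10·0.979688+1/4·5.930078≈2.168301
n=3: y≈2.168301, sp=2, e=sp−y≈-0.168301; I≈2.727012, D=e−e_prev≈-1.188613; u=2·(-0.168301)+3/4·2.727012+3/2·(-1.188613)≈-0.074263; next y=7/10·2.168301+1/4·(-0.074263)≈1.499245
n=4: y≈1.499245, sp=2, e=sp−y≈0.500755; I≈3.227767, D=e−e_prev≈0.669056; u=2·0.500755+3/4·3.227767+3/2·0.669056≈4.425919; next y=7/10·1.499245+1/4·4.425919≈2.155951
n=5: y≈2.155951, sp=2, e=sp−y≈-0.155951; I≈3.071816, D=e−e_prev≈-0.656706; u=2·(-0.155951)+3/4·3.071816+3/2·(-0.656706)≈1.006900; next y=7/10·2.155951+1/4·1.006900≈1.760891
n=6: y≈1.760891, sp=2, e=sp−y≈0.239109; I≈3.310925, D=e−e_prev≈0.395060; u=2·0.239109+3/4·3.310925+3/2·0.395060≈3.554003; next y=7/10·1.760891+1/4·3.554003≈2.121124

0 2 8.500 0.000
1 2 -2.031 2.125
2 2 5.930 0.980
3 2 -0.074 2.168
4 2 4.426 1.499
5 2 1.007 2.156
6 2 3.554 1.761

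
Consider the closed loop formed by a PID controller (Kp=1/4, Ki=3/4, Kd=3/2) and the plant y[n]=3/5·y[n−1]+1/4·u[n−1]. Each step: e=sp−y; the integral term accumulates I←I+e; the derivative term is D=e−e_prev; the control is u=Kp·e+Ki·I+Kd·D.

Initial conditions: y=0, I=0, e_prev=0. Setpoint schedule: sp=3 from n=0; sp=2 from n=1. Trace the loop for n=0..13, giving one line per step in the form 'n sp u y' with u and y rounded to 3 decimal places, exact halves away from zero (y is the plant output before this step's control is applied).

(exact arithmetic carried between steps; '≈' marks a value shown rounded to 6 d.p. or computed from one; I and e_prev carry over from the previous line; the table rounds u and y to 3 d.p., halves away from zero)
n=0: y=0, sp=3, e=sp−y=3; I=3, D=e−e_prev=3; u=1/4·3+3/4·3+3/2·3=7.5; next y=3/5·0+1/4·7.5=1.875
n=1: y=1.875, sp=2, e=sp−y=0.125; I=3.125, D=e−e_prev=-2.875; u=1/4·0.125+3/4·3.125+3/2·(-2.875)=-1.9375; next y=3/5·1.875+1/4·(-1.9375)=0.640625
n=2: y=0.640625, sp=2, e=sp−y=1.359375; I=4.484375, D=e−e_prev=1.234375; u=1/4·1.359375+3/4·4.484375+3/2·1.234375≈5.554688; next y=3/5·0.640625+1/4·5.554688≈1.773047
n=3: y≈1.773047, sp=2, e=sp−y≈0.226953; I≈4.711328, D=e−e_prev≈-1.132422; u=1/4·0.226953+3/4·4.711328+3/2·(-1.132422)≈1.891602; next y=3/5·1.773047+1/4·1.891602≈1.536729
n=4: y≈1.536729, sp=2, e=sp−y≈0.463271; I≈5.174600, D=e−e_prev≈0.236318; u=1/4·0.463271+3/4·5.174600+3/2·0.236318≈4.351245; next y=3/5·1.536729+1/4·4.351245≈2.009848
n=5: y≈2.009848, sp=2, e=sp−y≈-0.009848; I≈5.164751, D=e−e_prev≈-0.473120; u=1/4·(-0.009848)+3/4·5.164751+3/2·(-0.473120)≈3.161422; next y=3/5·2.009848+1/4·3.161422≈1.996264
n=6: y≈1.996264, sp=2, e=sp−y≈0.003736; I≈5.168487, D=e−e_prev≈0.013584; u=1/4·0.003736+3/4·5.168487+3/2·0.013584≈3.897675; next y=3/5·1.996264+1/4·3.897675≈2.172177
n=7: y≈2.172177, sp=2, e=sp−y≈-0.172177; I≈4.996309, D=e−e_prev≈-0.175913; u=1/4·(-0.172177)+3/4·4.996309+3/2·(-0.175913)≈3.440318; next y=3/5·2.172177+1/4·3.440318≈2.163386
n=8: y≈2.163386, sp=2, e=sp−y≈-0.163386; I≈4.832923, D=e−e_prev≈0.008791; u=1/4·(-0.163386)+3/4·4.832923+3/2·0.008791≈3.597033; next y=3/5·2.163386+1/4·3.597033≈2.197290
n=9: y≈2.197290, sp=2, e=sp−y≈-0.197290; I≈4.635634, D=e−e_prev≈-0.033904; u=1/4·(-0.197290)+3/4·4.635634+3/2·(-0.033904)≈3.376547; next y=3/5·2.197290+1/4·3.376547≈2.162511
n=10: y≈2.162511, sp=2, e=sp−y≈-0.162511; I≈4.473123, D=e−e_prev≈0.034779; u=1/4·(-0.162511)+3/4·4.473123+3/2·0.034779≈3.366383; next y=3/5·2.162511+1/4·3.366383≈2.139102
n=11: y≈2.139102, sp=2, e=sp−y≈-0.139102; I≈4.334021, D=e−e_prev≈0.023408; u=1/4·(-0.139102)+3/4·4.334021+3/2·0.023408≈3.250853; next y=3/5·2.139102+1/4·3.250853≈2.096174
n=12: y≈2.096174, sp=2, e=sp−y≈-0.096174; I≈4.237846, D=e−e_prev≈0.042928; u=1/4·(-0.096174)+3/4·4.237846+3/2·0.042928≈3.218733; next y=3/5·2.096174+1/4·3.218733≈2.062388
n=13: y≈2.062388, sp=2, e=sp−y≈-0.062388; I≈4.175458, D=e−e_prev≈0.033787; u=1/4·(-0.062388)+3/4·4.175458+3/2·0.033787≈3.166677; next y=3/5·2.062388+1/4·3.166677≈2.029102

0 3 7.500 0.000
1 2 -1.938 1.875
2 2 5.555 0.641
3 2 1.892 1.773
4 2 4.351 1.537
5 2 3.161 2.010
6 2 3.898 1.996
7 2 3.440 2.172
8 2 3.597 2.163
9 2 3.377 2.197
10 2 3.366 2.163
11 2 3.251 2.139
12 2 3.219 2.096
13 2 3.167 2.062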